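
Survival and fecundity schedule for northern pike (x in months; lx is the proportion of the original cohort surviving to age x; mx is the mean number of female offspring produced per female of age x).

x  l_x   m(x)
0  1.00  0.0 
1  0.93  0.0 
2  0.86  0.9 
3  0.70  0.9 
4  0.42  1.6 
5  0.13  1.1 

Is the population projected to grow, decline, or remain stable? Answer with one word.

growing

R0 = Σ lx·mx = 0 + 0 + 0.774 + 0.63 + 0.672 + 0.143 = 2.219
R0 > 1, so the population is growing.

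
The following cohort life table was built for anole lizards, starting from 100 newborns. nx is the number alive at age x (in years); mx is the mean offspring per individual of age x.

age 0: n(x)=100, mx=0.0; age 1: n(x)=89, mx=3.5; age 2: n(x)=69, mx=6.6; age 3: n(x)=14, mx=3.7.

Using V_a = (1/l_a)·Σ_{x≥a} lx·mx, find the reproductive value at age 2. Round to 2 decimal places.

7.35

lx = nx/n0 = nx/100: 1, 0.89, 0.69, 0.14
lx·mx for x ≥ 2: 4.554, 0.518 → sum = 5.072
V_2 = 5.072 / l_2 = 5.072 / 0.69 = 7.350725… → 7.35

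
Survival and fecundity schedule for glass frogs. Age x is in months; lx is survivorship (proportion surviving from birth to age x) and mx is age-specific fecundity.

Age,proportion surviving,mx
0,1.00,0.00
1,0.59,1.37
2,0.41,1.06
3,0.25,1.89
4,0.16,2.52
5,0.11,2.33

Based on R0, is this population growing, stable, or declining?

growing

R0 = Σ lx·mx = 0 + 0.8083 + 0.4346 + 0.4725 + 0.4032 + 0.2563 = 2.3749
R0 > 1, so the population is growing.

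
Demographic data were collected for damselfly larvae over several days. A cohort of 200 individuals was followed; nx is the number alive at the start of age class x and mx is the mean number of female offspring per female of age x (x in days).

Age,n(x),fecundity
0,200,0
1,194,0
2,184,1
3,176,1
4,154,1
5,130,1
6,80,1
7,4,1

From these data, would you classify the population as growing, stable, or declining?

growing

lx = nx/n0 = nx/200: 1, 0.97, 0.92, 0.88, 0.77, 0.65, 0.4, 0.02
R0 = Σ lx·mx = 0 + 0 + 0.92 + 0.88 + 0.77 + 0.65 + 0.4 + 0.02 = 3.64
R0 > 1, so the population is growing.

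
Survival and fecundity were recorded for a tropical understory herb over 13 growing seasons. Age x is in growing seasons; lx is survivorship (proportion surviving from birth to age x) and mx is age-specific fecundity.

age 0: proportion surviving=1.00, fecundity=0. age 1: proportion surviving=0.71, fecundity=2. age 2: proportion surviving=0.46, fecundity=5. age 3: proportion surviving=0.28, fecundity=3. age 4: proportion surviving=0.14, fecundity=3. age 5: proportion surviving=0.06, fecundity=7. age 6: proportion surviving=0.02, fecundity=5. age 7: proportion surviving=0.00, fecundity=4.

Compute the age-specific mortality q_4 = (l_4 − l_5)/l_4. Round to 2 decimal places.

0.57

q_4 = (l_4 − l_5) / l_4 = (0.14 − 0.06) / 0.14
     = 0.08 / 0.14 = 0.571429… → 0.57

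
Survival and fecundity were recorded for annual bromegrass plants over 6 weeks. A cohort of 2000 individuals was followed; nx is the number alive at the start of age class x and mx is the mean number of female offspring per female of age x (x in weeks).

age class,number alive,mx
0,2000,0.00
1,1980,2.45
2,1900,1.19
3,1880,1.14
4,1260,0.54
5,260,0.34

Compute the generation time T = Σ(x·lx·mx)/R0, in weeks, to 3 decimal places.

1.892

lx = nx/n0 = nx/2000: 1, 0.99, 0.95, 0.94, 0.63, 0.13
lx·mx: 0, 2.4255, 1.1305, 1.0716, 0.3402, 0.0442 → R0 = 5.012
x·lx·mx: 0, 2.4255, 2.261, 3.2148, 1.3608, 0.221 → Σ = 9.4831
T = 9.4831 / 5.012 = 1.892079… → 1.892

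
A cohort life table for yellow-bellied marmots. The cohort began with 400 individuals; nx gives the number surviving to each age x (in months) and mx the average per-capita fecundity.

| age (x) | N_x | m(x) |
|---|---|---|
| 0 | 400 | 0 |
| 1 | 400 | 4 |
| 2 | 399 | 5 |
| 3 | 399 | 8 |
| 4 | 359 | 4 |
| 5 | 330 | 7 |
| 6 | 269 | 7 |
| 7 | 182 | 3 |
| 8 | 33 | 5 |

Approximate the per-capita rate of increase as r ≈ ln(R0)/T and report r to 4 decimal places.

lx = nx/n0 = nx/400: 1, 1, 0.9975, 0.9975, 0.8975, 0.825, 0.6725, 0.455, 0.0825
R0 = Σ lx·mx = 0 + 4 + 4.9875 + 7.98 + 3.59 + 5.775 + 4.7075 + 1.365 + 0.4125 = 32.8175
Σ x·lx·mx = 122.25; T = 122.25/32.8175 = 3.72515…
r ≈ ln(R0)/T = ln(32.8175)/3.72515… = 0.937134… → 0.9371

0.9371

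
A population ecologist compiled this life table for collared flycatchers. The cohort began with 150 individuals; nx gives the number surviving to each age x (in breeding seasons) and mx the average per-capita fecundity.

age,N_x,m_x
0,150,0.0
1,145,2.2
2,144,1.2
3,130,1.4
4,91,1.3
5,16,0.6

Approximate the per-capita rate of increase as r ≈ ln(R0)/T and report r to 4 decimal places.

0.7759

lx = nx/n0 = nx/150: 1, 0.96667…, 0.96, 0.86667…, 0.60667…, 0.10667…
R0 = Σ lx·mx = 0 + 2.12667… + 1.152 + 1.21333… + 0.78867… + 0.064… = 5.344667…
Σ x·lx·mx = 11.545333…; T = 11.545333…/5.344667… = 2.16016…
r ≈ ln(R0)/T = ln(5.344667…)/2.16016… = 0.775914… → 0.7759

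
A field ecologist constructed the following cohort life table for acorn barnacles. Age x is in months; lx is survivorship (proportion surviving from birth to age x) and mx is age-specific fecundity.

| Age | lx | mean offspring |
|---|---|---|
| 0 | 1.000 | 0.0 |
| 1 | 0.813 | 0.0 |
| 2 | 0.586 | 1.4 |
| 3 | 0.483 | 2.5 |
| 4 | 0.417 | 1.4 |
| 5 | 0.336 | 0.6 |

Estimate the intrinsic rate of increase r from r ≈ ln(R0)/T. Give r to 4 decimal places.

0.3381

R0 = Σ lx·mx = 0 + 0 + 0.8204 + 1.2075 + 0.5838 + 0.2016 = 2.8133
Σ x·lx·mx = 8.6065; T = 8.6065/2.8133 = 3.05922…
r ≈ ln(R0)/T = ln(2.8133)/3.05922… = 0.338112… → 0.3381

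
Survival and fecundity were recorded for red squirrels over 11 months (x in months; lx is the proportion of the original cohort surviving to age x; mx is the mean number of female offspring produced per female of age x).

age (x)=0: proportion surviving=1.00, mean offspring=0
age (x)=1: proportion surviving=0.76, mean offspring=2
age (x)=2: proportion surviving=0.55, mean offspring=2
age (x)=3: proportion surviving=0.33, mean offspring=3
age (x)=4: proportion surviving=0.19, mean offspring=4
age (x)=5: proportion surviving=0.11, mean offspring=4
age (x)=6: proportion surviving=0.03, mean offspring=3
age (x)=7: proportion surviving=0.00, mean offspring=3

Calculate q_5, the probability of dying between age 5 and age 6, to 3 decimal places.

0.727

q_5 = (l_5 − l_6) / l_5 = (0.11 − 0.03) / 0.11
     = 0.08 / 0.11 = 0.727273… → 0.727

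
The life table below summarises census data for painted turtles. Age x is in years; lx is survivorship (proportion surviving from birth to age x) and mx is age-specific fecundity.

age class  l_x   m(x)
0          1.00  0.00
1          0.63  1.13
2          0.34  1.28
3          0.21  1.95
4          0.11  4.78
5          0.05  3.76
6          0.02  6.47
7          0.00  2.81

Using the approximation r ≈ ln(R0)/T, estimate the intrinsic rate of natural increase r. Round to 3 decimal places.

0.317

R0 = Σ lx·mx = 0 + 0.7119 + 0.4352 + 0.4095 + 0.5258 + 0.188 + 0.1294 + 0 = 2.3998
Σ x·lx·mx = 6.6304; T = 6.6304/2.3998 = 2.7629…
r ≈ ln(R0)/T = ln(2.3998)/2.7629… = 0.31684… → 0.317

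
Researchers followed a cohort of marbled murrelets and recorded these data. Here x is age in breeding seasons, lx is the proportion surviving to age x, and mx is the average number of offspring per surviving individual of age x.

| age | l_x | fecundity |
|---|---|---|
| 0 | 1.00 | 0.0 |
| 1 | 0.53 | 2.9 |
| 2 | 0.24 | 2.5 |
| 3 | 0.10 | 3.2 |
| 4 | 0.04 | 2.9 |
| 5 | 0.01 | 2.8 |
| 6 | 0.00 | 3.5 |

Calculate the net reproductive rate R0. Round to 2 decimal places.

lx·mx by age: 0, 1.537, 0.6, 0.32, 0.116, 0.028, 0
R0 = Σ lx·mx = 2.601 → 2.60

2.60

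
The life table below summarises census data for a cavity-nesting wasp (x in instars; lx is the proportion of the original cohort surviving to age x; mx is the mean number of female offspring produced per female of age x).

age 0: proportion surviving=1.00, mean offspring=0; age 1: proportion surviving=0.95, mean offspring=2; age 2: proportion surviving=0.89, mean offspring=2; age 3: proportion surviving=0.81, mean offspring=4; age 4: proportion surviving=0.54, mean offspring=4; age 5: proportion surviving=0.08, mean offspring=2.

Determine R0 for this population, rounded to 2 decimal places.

9.24

lx·mx by age: 0, 1.9, 1.78, 3.24, 2.16, 0.16
R0 = Σ lx·mx = 9.24 → 9.24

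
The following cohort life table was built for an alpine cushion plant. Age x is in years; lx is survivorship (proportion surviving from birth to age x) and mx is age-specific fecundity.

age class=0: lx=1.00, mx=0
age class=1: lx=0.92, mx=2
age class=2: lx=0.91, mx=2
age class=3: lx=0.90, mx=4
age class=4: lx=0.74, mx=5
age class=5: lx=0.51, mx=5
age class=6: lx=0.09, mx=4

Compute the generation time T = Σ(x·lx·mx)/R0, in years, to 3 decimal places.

lx·mx: 0, 1.84, 1.82, 3.6, 3.7, 2.55, 0.36 → R0 = 13.87
x·lx·mx: 0, 1.84, 3.64, 10.8, 14.8, 12.75, 2.16 → Σ = 45.99
T = 45.99 / 13.87 = 3.315789… → 3.316

3.316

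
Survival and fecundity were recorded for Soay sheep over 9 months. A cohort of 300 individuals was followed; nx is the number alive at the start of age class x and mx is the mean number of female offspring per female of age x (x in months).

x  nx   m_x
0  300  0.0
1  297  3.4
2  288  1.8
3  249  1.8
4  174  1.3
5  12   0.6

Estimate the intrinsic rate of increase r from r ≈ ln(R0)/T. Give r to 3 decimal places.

lx = nx/n0 = nx/300: 1, 0.99, 0.96, 0.83, 0.58, 0.04
R0 = Σ lx·mx = 0 + 3.366 + 1.728 + 1.494 + 0.754 + 0.024 = 7.366
Σ x·lx·mx = 14.44; T = 14.44/7.366 = 1.96036…
r ≈ ln(R0)/T = ln(7.366)/1.96036… = 1.01863… → 1.019

1.019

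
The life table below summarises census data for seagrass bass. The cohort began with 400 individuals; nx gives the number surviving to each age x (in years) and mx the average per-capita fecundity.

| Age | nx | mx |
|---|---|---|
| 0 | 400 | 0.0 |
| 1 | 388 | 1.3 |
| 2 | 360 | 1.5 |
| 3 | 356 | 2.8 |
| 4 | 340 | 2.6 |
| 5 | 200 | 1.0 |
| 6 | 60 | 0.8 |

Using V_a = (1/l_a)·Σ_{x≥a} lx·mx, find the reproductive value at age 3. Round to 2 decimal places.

5.98

lx = nx/n0 = nx/400: 1, 0.97, 0.9, 0.89, 0.85, 0.5, 0.15
lx·mx for x ≥ 3: 2.492, 2.21, 0.5, 0.12 → sum = 5.322
V_3 = 5.322 / l_3 = 5.322 / 0.89 = 5.979775… → 5.98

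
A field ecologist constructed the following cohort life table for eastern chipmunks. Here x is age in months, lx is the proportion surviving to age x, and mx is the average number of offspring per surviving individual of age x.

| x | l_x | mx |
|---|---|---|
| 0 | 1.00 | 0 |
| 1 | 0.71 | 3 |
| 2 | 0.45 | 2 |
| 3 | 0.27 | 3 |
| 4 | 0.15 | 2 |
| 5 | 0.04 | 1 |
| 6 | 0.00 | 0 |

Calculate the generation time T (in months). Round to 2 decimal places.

1.86

lx·mx: 0, 2.13, 0.9, 0.81, 0.3, 0.04, 0 → R0 = 4.18
x·lx·mx: 0, 2.13, 1.8, 2.43, 1.2, 0.2, 0 → Σ = 7.76
T = 7.76 / 4.18 = 1.856459… → 1.86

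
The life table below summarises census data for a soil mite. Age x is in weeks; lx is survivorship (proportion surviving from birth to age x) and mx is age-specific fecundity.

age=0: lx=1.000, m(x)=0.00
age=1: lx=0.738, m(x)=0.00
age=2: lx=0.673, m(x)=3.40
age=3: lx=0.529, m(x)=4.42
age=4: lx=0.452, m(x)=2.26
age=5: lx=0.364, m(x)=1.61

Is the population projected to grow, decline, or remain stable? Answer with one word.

growing

R0 = Σ lx·mx = 0 + 0 + 2.2882 + 2.33818 + 1.02152 + 0.58604 = 6.23394
R0 > 1, so the population is growing.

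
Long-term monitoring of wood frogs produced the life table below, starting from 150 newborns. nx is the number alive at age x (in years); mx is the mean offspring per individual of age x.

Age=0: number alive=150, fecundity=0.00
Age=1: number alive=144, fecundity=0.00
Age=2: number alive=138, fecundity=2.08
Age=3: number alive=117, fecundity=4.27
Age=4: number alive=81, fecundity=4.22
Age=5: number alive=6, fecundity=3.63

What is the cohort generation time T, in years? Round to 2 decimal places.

3.09

lx = nx/n0 = nx/150: 1, 0.96, 0.92, 0.78, 0.54, 0.04
lx·mx: 0, 0, 1.9136, 3.3306, 2.2788, 0.1452 → R0 = 7.6682
x·lx·mx: 0, 0, 3.8272, 9.9918, 9.1152, 0.726 → Σ = 23.6602
T = 23.6602 / 7.6682 = 3.085496… → 3.09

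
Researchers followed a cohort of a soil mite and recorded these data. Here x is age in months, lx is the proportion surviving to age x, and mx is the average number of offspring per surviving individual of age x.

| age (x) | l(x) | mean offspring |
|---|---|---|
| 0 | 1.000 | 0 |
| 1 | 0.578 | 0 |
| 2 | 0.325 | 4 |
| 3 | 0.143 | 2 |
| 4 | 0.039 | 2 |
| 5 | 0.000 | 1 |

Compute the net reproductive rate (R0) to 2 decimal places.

1.66

lx·mx by age: 0, 0, 1.3, 0.286, 0.078, 0
R0 = Σ lx·mx = 1.664 → 1.66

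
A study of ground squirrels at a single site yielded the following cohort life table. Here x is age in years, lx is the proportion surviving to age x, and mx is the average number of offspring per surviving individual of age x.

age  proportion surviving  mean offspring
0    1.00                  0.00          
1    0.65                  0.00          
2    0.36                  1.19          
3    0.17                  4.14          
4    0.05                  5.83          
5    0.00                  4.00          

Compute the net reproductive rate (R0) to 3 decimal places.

1.424

lx·mx by age: 0, 0, 0.4284, 0.7038, 0.2915, 0
R0 = Σ lx·mx = 1.4237 → 1.424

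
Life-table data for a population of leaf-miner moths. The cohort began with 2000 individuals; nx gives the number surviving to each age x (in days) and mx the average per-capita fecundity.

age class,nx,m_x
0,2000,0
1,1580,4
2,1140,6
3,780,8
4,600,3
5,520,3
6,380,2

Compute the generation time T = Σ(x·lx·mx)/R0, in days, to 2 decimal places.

lx = nx/n0 = nx/2000: 1, 0.79, 0.57, 0.39, 0.3, 0.26, 0.19
lx·mx: 0, 3.16, 3.42, 3.12, 0.9, 0.78, 0.38 → R0 = 11.76
x·lx·mx: 0, 3.16, 6.84, 9.36, 3.6, 3.9, 2.28 → Σ = 29.14
T = 29.14 / 11.76 = 2.477891… → 2.48

2.48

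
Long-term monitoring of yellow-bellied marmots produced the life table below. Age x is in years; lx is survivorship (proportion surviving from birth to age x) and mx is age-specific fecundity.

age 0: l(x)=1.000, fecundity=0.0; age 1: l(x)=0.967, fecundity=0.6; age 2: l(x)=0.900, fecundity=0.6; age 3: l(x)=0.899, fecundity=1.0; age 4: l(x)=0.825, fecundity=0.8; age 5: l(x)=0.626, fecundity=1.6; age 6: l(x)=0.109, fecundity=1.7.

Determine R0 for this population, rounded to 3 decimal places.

3.866

lx·mx by age: 0, 0.5802, 0.54, 0.899, 0.66, 1.0016, 0.1853
R0 = Σ lx·mx = 3.8661 → 3.866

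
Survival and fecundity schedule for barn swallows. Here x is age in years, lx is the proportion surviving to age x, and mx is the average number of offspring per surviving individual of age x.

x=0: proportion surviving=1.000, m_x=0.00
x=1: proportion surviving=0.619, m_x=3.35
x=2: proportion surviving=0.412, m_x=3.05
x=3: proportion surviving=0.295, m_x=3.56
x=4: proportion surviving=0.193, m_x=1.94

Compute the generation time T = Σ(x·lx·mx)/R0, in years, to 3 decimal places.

1.942

lx·mx: 0, 2.07365, 1.2566, 1.0502, 0.37442 → R0 = 4.75487
x·lx·mx: 0, 2.07365, 2.5132, 3.1506, 1.49768 → Σ = 9.23513
T = 9.23513 / 4.75487 = 1.942247… → 1.942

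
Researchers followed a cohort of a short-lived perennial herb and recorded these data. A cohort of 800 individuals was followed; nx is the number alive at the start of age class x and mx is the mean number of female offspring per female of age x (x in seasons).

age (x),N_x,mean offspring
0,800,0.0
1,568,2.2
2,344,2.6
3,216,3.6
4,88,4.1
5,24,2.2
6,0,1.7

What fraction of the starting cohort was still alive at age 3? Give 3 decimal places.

0.270

l_3 = n_3/n_0 = 216/800 = 0.27 → 0.270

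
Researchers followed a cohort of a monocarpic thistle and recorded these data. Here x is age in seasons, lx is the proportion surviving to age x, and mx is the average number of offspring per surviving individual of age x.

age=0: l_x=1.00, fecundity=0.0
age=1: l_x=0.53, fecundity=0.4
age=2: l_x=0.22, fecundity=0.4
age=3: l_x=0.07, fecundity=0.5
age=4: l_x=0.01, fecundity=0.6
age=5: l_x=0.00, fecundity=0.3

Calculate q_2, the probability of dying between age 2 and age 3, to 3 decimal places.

q_2 = (l_2 − l_3) / l_2 = (0.22 − 0.07) / 0.22
     = 0.15 / 0.22 = 0.681818… → 0.682

0.682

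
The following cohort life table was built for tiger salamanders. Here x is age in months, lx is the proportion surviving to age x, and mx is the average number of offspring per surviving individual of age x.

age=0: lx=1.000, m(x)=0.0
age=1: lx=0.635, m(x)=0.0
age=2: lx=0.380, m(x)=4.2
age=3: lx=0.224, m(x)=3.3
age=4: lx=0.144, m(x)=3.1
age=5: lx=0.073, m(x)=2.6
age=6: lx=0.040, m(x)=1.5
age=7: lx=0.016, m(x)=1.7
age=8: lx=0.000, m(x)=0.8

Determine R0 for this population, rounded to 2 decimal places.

3.06

lx·mx by age: 0, 0, 1.596, 0.7392, 0.4464, 0.1898, 0.06, 0.0272, 0
R0 = Σ lx·mx = 3.0586 → 3.06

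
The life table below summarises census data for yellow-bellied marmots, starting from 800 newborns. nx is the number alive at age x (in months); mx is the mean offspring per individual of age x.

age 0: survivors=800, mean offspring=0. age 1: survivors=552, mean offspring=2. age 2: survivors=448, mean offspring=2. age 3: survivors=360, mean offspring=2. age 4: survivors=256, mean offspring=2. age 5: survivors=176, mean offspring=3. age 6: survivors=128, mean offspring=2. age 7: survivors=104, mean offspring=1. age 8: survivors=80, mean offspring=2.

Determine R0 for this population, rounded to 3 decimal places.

lx = nx/n0 = nx/800: 1, 0.69, 0.56, 0.45, 0.32, 0.22, 0.16, 0.13, 0.1
lx·mx by age: 0, 1.38, 1.12, 0.9, 0.64, 0.66, 0.32, 0.13, 0.2
R0 = Σ lx·mx = 5.35 → 5.350

5.350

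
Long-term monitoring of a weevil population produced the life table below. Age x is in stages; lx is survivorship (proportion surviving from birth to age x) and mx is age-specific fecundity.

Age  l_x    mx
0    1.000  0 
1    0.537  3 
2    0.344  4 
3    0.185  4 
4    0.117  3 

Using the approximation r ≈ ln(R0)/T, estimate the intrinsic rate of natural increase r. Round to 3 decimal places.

R0 = Σ lx·mx = 0 + 1.611 + 1.376 + 0.74 + 0.351 = 4.078
Σ x·lx·mx = 7.987; T = 7.987/4.078 = 1.95856…
r ≈ ln(R0)/T = ln(4.078)/1.95856… = 0.71767… → 0.718

0.718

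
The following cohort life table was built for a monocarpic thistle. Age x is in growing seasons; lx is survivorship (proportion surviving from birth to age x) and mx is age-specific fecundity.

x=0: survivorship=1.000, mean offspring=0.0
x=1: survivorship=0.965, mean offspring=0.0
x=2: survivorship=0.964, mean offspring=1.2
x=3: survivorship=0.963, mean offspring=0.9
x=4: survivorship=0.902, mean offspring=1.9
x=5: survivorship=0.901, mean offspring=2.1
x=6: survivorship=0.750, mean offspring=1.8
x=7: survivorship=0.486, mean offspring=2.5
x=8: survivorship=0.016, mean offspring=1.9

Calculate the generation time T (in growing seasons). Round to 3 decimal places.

4.630

lx·mx: 0, 0, 1.1568, 0.8667, 1.7138, 1.8921, 1.35, 1.215, 0.0304 → R0 = 8.2248
x·lx·mx: 0, 0, 2.3136, 2.6001, 6.8552, 9.4605, 8.1, 8.505, 0.2432 → Σ = 38.0776
T = 38.0776 / 8.2248 = 4.629608… → 4.630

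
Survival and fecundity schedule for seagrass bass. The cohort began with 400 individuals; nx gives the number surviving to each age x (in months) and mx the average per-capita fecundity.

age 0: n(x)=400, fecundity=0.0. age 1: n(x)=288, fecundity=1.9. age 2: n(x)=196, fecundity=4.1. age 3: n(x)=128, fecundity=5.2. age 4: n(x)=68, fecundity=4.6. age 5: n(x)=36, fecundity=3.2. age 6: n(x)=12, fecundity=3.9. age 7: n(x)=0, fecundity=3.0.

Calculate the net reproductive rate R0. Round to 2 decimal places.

6.23

lx = nx/n0 = nx/400: 1, 0.72, 0.49, 0.32, 0.17, 0.09, 0.03, 0
lx·mx by age: 0, 1.368, 2.009, 1.664, 0.782, 0.288, 0.117, 0
R0 = Σ lx·mx = 6.228 → 6.23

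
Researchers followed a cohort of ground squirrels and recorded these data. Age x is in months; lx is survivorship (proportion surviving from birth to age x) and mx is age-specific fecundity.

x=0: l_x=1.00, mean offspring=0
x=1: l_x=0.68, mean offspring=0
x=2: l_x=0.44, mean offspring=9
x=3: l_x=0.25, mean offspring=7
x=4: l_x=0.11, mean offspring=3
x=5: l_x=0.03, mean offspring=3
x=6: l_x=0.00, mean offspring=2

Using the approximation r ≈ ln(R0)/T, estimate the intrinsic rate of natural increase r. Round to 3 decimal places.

R0 = Σ lx·mx = 0 + 0 + 3.96 + 1.75 + 0.33 + 0.09 + 0 = 6.13
Σ x·lx·mx = 14.94; T = 14.94/6.13 = 2.43719…
r ≈ ln(R0)/T = ln(6.13)/2.43719… = 0.74397… → 0.744

0.744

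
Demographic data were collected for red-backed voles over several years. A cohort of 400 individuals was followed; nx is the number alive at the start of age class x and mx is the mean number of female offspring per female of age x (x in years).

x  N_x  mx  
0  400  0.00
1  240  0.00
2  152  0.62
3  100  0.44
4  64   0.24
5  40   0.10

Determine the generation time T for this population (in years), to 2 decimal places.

2.55

lx = nx/n0 = nx/400: 1, 0.6, 0.38, 0.25, 0.16, 0.1
lx·mx: 0, 0, 0.2356, 0.11, 0.0384, 0.01 → R0 = 0.394
x·lx·mx: 0, 0, 0.4712, 0.33, 0.1536, 0.05 → Σ = 1.0048
T = 1.0048 / 0.394 = 2.550254… → 2.55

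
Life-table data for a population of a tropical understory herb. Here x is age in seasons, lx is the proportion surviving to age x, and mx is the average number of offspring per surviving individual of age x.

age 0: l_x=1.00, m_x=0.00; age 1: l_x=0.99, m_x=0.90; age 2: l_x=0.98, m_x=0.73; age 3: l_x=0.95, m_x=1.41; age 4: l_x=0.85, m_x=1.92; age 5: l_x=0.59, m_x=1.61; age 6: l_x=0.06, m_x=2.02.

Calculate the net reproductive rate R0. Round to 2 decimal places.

5.65

lx·mx by age: 0, 0.891, 0.7154, 1.3395, 1.632, 0.9499, 0.1212
R0 = Σ lx·mx = 5.649 → 5.65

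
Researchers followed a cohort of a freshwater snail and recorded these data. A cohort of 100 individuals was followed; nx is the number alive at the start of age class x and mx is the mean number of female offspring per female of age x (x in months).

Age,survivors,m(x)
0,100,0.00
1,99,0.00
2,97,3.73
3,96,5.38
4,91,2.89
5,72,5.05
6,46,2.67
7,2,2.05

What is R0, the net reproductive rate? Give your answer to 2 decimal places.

lx = nx/n0 = nx/100: 1, 0.99, 0.97, 0.96, 0.91, 0.72, 0.46, 0.02
lx·mx by age: 0, 0, 3.6181, 5.1648, 2.6299, 3.636, 1.2282, 0.041
R0 = Σ lx·mx = 16.318 → 16.32

16.32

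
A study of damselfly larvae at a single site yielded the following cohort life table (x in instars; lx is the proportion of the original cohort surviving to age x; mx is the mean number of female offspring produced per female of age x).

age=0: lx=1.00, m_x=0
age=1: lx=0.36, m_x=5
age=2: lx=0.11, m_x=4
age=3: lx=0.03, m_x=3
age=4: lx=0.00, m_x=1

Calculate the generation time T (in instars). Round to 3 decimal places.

1.266

lx·mx: 0, 1.8, 0.44, 0.09, 0 → R0 = 2.33
x·lx·mx: 0, 1.8, 0.88, 0.27, 0 → Σ = 2.95
T = 2.95 / 2.33 = 1.266094… → 1.266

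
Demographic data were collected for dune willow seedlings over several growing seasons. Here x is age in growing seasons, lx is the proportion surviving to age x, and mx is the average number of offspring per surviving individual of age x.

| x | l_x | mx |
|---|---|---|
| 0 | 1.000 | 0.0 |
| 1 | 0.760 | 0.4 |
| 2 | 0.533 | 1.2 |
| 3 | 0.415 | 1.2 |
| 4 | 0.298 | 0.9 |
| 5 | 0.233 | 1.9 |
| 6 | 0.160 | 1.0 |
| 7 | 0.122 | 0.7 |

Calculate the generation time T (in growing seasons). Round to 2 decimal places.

lx·mx: 0, 0.304, 0.6396, 0.498, 0.2682, 0.4427, 0.16, 0.0854 → R0 = 2.3979
x·lx·mx: 0, 0.304, 1.2792, 1.494, 1.0728, 2.2135, 0.96, 0.5978 → Σ = 7.9213
T = 7.9213 / 2.3979 = 3.303432… → 3.30

3.30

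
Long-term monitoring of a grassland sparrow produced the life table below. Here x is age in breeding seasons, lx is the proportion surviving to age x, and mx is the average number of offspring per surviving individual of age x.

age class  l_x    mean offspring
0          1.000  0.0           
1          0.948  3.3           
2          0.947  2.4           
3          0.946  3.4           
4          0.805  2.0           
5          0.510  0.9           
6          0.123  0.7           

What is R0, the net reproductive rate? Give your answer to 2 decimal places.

10.77

lx·mx by age: 0, 3.1284, 2.2728, 3.2164, 1.61, 0.459, 0.0861
R0 = Σ lx·mx = 10.7727 → 10.77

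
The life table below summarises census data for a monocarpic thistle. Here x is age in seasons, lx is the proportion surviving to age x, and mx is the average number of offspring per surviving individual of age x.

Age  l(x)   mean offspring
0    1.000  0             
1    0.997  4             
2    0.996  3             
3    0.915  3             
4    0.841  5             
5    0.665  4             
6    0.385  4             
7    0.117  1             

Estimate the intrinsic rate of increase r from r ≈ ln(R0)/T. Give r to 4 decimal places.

R0 = Σ lx·mx = 0 + 3.988 + 2.988 + 2.745 + 4.205 + 2.66 + 1.54 + 0.117 = 18.243
Σ x·lx·mx = 58.378; T = 58.378/18.243 = 3.20002…
r ≈ ln(R0)/T = ln(18.243)/3.20002… = 0.907425… → 0.9074

0.9074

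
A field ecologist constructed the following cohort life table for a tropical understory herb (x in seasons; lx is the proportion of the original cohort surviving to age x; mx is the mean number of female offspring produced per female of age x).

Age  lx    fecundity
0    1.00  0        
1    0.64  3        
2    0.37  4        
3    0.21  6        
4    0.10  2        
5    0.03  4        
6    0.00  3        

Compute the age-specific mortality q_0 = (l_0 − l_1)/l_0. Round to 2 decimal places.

0.36

q_0 = (l_0 − l_1) / l_0 = (1 − 0.64) / 1
     = 0.36 / 1 = 0.36 → 0.36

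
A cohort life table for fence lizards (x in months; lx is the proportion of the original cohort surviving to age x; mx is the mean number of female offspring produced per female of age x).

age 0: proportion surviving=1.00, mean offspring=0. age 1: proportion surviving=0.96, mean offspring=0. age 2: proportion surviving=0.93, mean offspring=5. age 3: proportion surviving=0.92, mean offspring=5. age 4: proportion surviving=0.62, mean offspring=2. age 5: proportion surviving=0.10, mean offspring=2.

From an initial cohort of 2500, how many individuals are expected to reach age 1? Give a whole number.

2400

Expected survivors = N0 · l_1 = 2500 × 0.96 = 2400 → 2400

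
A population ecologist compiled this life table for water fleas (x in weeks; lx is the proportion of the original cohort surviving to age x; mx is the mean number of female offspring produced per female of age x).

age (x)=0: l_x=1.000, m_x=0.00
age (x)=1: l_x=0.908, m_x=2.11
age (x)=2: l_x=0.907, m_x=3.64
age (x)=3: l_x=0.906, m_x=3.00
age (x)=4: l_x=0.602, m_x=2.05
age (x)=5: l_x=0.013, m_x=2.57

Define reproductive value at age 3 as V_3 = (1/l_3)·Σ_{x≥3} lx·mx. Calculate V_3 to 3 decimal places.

4.399

lx·mx for x ≥ 3: 2.718, 1.2341, 0.03341 → sum = 3.98551
V_3 = 3.98551 / l_3 = 3.98551 / 0.906 = 4.399018… → 4.399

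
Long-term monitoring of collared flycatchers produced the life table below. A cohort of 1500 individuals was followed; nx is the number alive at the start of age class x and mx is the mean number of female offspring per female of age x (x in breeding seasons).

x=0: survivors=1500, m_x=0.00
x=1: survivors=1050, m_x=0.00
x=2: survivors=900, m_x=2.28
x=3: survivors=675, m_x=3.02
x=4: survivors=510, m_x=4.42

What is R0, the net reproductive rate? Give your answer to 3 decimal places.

lx = nx/n0 = nx/1500: 1, 0.7, 0.6, 0.45, 0.34
lx·mx by age: 0, 0, 1.368, 1.359, 1.5028
R0 = Σ lx·mx = 4.2298 → 4.230

4.230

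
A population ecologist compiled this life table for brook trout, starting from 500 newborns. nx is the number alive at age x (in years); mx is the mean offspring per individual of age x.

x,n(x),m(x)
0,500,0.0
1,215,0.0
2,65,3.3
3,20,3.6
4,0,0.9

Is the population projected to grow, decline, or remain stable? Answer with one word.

declining

lx = nx/n0 = nx/500: 1, 0.43, 0.13, 0.04, 0
R0 = Σ lx·mx = 0 + 0 + 0.429 + 0.144 + 0 = 0.573
R0 < 1, so the population is declining.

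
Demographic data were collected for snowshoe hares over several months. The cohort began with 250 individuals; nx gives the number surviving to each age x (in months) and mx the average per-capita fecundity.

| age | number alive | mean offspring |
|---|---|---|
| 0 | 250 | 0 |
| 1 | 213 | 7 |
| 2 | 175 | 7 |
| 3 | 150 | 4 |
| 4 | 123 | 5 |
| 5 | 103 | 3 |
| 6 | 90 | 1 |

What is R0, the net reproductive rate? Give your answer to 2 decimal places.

17.32

lx = nx/n0 = nx/250: 1, 0.852, 0.7, 0.6, 0.492, 0.412, 0.36
lx·mx by age: 0, 5.964, 4.9, 2.4, 2.46, 1.236, 0.36
R0 = Σ lx·mx = 17.32 → 17.32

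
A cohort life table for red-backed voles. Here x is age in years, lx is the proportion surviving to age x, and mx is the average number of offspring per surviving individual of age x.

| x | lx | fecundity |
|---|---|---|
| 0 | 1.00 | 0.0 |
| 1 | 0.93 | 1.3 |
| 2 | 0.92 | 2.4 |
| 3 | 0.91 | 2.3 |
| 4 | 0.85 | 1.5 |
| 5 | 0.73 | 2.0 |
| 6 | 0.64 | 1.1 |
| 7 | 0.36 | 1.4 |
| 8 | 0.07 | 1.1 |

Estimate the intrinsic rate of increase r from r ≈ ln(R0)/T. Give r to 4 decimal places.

R0 = Σ lx·mx = 0 + 1.209 + 2.208 + 2.093 + 1.275 + 1.46 + 0.704 + 0.504 + 0.077 = 9.53
Σ x·lx·mx = 32.672; T = 32.672/9.53 = 3.42833…
r ≈ ln(R0)/T = ln(9.53)/3.42833… = 0.657592… → 0.6576

0.6576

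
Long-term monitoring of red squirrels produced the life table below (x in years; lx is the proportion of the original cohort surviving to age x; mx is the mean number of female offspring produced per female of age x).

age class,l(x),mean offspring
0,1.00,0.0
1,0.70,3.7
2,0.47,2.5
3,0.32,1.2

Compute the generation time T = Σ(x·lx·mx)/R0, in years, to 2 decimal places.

lx·mx: 0, 2.59, 1.175, 0.384 → R0 = 4.149
x·lx·mx: 0, 2.59, 2.35, 1.152 → Σ = 6.092
T = 6.092 / 4.149 = 1.468306… → 1.47

1.47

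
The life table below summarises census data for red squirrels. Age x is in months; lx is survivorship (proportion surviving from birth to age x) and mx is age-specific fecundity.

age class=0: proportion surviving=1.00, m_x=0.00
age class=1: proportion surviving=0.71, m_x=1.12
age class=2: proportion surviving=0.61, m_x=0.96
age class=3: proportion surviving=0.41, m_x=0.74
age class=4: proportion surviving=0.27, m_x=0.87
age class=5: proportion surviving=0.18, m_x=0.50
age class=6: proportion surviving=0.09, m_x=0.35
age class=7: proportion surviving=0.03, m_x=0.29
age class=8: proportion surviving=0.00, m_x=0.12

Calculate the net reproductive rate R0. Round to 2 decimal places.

2.05

lx·mx by age: 0, 0.7952, 0.5856, 0.3034, 0.2349, 0.09, 0.0315, 0.0087, 0
R0 = Σ lx·mx = 2.0493 → 2.05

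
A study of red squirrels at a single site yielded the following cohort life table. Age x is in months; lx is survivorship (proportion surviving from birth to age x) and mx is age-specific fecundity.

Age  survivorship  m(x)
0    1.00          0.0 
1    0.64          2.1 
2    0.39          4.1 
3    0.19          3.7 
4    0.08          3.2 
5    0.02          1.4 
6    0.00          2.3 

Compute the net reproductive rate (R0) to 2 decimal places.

3.93

lx·mx by age: 0, 1.344, 1.599, 0.703, 0.256, 0.028, 0
R0 = Σ lx·mx = 3.93 → 3.93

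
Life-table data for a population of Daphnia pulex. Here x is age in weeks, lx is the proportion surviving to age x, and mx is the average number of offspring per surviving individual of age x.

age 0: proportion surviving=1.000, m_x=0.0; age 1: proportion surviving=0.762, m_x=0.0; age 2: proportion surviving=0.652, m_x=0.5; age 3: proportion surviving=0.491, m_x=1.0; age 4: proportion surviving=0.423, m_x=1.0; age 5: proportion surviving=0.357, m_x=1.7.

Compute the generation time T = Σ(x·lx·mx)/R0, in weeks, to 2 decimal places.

lx·mx: 0, 0, 0.326, 0.491, 0.423, 0.6069 → R0 = 1.8469
x·lx·mx: 0, 0, 0.652, 1.473, 1.692, 3.0345 → Σ = 6.8515
T = 6.8515 / 1.8469 = 3.70973… → 3.71

3.71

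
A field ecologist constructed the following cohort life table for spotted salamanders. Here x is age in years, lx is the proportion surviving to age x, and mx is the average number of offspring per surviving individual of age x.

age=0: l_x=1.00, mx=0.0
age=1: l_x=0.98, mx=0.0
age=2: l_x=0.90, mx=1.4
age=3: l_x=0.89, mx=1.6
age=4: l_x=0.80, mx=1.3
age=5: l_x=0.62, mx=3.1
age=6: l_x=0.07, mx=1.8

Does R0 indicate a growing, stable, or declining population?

R0 = Σ lx·mx = 0 + 0 + 1.26 + 1.424 + 1.04 + 1.922 + 0.126 = 5.772
R0 > 1, so the population is growing.

growing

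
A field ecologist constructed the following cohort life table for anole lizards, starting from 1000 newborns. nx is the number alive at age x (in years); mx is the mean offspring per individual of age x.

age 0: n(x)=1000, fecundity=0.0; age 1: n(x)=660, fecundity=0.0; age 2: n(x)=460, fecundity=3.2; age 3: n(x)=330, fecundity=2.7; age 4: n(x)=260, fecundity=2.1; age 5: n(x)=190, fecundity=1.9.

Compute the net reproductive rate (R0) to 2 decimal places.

lx = nx/n0 = nx/1000: 1, 0.66, 0.46, 0.33, 0.26, 0.19
lx·mx by age: 0, 0, 1.472, 0.891, 0.546, 0.361
R0 = Σ lx·mx = 3.27 → 3.27

3.27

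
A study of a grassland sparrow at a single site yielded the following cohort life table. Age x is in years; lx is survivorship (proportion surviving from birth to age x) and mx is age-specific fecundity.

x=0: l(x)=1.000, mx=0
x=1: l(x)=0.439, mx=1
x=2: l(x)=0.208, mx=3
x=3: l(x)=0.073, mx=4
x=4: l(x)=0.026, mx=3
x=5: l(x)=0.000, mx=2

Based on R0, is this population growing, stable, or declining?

growing

R0 = Σ lx·mx = 0 + 0.439 + 0.624 + 0.292 + 0.078 + 0 = 1.433
R0 > 1, so the population is growing.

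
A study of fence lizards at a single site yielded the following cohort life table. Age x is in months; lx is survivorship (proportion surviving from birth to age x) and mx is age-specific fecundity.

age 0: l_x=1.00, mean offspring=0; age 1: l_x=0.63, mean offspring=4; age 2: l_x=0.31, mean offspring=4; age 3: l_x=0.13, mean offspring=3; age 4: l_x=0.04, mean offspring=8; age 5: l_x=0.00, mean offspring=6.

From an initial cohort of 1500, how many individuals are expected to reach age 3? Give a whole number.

195

Expected survivors = N0 · l_3 = 1500 × 0.13 = 195 → 195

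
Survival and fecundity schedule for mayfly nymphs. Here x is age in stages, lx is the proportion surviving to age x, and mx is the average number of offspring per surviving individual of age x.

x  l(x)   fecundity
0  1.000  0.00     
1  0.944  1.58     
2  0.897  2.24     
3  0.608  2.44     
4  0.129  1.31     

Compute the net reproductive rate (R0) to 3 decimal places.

5.153

lx·mx by age: 0, 1.49152, 2.00928, 1.48352, 0.16899
R0 = Σ lx·mx = 5.15331 → 5.153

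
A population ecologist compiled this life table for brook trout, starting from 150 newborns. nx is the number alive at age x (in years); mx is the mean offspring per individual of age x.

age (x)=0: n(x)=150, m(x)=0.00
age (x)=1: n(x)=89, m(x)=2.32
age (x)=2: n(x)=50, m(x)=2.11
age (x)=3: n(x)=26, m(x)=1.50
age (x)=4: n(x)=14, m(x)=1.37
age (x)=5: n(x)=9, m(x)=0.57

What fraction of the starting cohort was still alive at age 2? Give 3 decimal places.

l_2 = n_2/n_0 = 50/150 = 0.333333… → 0.333

0.333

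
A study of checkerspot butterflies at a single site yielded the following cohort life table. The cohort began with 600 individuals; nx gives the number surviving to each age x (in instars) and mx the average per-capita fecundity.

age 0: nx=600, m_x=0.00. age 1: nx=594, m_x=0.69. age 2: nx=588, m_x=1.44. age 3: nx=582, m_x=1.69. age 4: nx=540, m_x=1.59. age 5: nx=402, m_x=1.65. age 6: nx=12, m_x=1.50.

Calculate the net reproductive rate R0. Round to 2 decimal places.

6.30

lx = nx/n0 = nx/600: 1, 0.99, 0.98, 0.97, 0.9, 0.67, 0.02
lx·mx by age: 0, 0.6831, 1.4112, 1.6393, 1.431, 1.1055, 0.03
R0 = Σ lx·mx = 6.3001 → 6.30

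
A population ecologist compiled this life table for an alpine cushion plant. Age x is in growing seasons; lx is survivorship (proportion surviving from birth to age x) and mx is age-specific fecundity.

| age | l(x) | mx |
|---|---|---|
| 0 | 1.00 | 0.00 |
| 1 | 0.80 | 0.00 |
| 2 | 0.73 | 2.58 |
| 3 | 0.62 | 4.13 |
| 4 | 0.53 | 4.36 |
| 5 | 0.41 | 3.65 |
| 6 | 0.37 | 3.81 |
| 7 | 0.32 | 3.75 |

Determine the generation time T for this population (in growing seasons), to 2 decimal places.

lx·mx: 0, 0, 1.8834, 2.5606, 2.3108, 1.4965, 1.4097, 1.2 → R0 = 10.861
x·lx·mx: 0, 0, 3.7668, 7.6818, 9.2432, 7.4825, 8.4582, 8.4 → Σ = 45.0325
T = 45.0325 / 10.861 = 4.146257… → 4.15

4.15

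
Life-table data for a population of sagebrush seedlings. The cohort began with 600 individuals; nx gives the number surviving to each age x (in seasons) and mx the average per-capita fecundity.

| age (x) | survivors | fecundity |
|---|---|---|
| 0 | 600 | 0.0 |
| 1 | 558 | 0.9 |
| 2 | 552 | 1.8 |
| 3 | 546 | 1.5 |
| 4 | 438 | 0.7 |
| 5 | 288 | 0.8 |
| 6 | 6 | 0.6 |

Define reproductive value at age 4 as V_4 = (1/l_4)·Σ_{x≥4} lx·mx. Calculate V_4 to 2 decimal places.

lx = nx/n0 = nx/600: 1, 0.93, 0.92, 0.91, 0.73, 0.48, 0.01
lx·mx for x ≥ 4: 0.511, 0.384, 0.006 → sum = 0.901
V_4 = 0.901 / l_4 = 0.901 / 0.73 = 1.234247… → 1.23

1.23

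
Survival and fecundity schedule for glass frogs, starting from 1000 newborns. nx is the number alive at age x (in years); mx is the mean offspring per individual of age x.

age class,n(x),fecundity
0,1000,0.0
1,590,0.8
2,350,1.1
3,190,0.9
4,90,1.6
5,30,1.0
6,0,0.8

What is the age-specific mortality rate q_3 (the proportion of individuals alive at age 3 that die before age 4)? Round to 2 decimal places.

lx = nx/n0 = nx/1000: 1, 0.59, 0.35, 0.19, 0.09, 0.03, 0
q_3 = (l_3 − l_4) / l_3 = (0.19 − 0.09) / 0.19
     = 0.1 / 0.19 = 0.526316… → 0.53

0.53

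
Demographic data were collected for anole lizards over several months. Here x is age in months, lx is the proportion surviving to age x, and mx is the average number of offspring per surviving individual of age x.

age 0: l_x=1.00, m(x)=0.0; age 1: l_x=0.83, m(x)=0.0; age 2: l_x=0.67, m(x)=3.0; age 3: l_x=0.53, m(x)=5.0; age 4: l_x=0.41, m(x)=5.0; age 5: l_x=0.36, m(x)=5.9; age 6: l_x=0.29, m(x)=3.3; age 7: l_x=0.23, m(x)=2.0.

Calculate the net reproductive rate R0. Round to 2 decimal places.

lx·mx by age: 0, 0, 2.01, 2.65, 2.05, 2.124, 0.957, 0.46
R0 = Σ lx·mx = 10.251 → 10.25

10.25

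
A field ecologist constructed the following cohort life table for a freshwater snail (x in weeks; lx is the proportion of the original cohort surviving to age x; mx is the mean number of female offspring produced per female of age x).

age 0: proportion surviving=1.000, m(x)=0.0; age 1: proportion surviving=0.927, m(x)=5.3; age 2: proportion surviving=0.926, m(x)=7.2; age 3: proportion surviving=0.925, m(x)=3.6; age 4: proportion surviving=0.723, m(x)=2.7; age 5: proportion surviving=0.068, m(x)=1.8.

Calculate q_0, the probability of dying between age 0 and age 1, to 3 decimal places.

q_0 = (l_0 − l_1) / l_0 = (1 − 0.927) / 1
     = 0.073 / 1 = 0.073 → 0.073

0.073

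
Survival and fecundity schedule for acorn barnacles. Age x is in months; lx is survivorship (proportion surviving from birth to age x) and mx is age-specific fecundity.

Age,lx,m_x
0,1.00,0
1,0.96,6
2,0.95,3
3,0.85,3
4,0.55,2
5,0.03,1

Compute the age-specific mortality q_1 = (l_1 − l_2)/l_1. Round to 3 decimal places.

0.010

q_1 = (l_1 − l_2) / l_1 = (0.96 − 0.95) / 0.96
     = 0.01 / 0.96 = 0.010417… → 0.010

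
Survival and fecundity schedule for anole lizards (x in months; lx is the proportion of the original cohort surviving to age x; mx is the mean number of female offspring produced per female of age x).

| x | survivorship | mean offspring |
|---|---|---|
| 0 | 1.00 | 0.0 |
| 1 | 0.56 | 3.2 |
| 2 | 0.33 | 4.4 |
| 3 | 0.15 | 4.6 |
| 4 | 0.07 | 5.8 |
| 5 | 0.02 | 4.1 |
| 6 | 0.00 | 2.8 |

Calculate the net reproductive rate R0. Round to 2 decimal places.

4.42

lx·mx by age: 0, 1.792, 1.452, 0.69, 0.406, 0.082, 0
R0 = Σ lx·mx = 4.422 → 4.42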